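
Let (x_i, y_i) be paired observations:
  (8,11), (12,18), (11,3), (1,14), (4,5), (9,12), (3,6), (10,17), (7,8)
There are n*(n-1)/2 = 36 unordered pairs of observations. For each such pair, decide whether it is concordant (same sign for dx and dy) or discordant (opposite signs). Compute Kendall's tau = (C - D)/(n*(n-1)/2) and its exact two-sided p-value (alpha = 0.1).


Step 1: Enumerate the 36 unordered pairs (i,j) with i<j and classify each by sign(x_j-x_i) * sign(y_j-y_i).
  (1,2):dx=+4,dy=+7->C; (1,3):dx=+3,dy=-8->D; (1,4):dx=-7,dy=+3->D; (1,5):dx=-4,dy=-6->C
  (1,6):dx=+1,dy=+1->C; (1,7):dx=-5,dy=-5->C; (1,8):dx=+2,dy=+6->C; (1,9):dx=-1,dy=-3->C
  (2,3):dx=-1,dy=-15->C; (2,4):dx=-11,dy=-4->C; (2,5):dx=-8,dy=-13->C; (2,6):dx=-3,dy=-6->C
  (2,7):dx=-9,dy=-12->C; (2,8):dx=-2,dy=-1->C; (2,9):dx=-5,dy=-10->C; (3,4):dx=-10,dy=+11->D
  (3,5):dx=-7,dy=+2->D; (3,6):dx=-2,dy=+9->D; (3,7):dx=-8,dy=+3->D; (3,8):dx=-1,dy=+14->D
  (3,9):dx=-4,dy=+5->D; (4,5):dx=+3,dy=-9->D; (4,6):dx=+8,dy=-2->D; (4,7):dx=+2,dy=-8->D
  (4,8):dx=+9,dy=+3->C; (4,9):dx=+6,dy=-6->D; (5,6):dx=+5,dy=+7->C; (5,7):dx=-1,dy=+1->D
  (5,8):dx=+6,dy=+12->C; (5,9):dx=+3,dy=+3->C; (6,7):dx=-6,dy=-6->C; (6,8):dx=+1,dy=+5->C
  (6,9):dx=-2,dy=-4->C; (7,8):dx=+7,dy=+11->C; (7,9):dx=+4,dy=+2->C; (8,9):dx=-3,dy=-9->C
Step 2: C = 23, D = 13, total pairs = 36.
Step 3: tau = (C - D)/(n(n-1)/2) = (23 - 13)/36 = 0.277778.
Step 4: Exact two-sided p-value (enumerate n! = 362880 permutations of y under H0): p = 0.358488.
Step 5: alpha = 0.1. fail to reject H0.

tau_b = 0.2778 (C=23, D=13), p = 0.358488, fail to reject H0.


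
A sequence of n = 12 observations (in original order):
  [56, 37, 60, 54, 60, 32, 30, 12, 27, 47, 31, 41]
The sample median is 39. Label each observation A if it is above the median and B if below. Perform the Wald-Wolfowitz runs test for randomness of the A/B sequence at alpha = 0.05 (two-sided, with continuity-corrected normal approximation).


Step 1: Compute median = 39; label A = above, B = below.
Labels in order: ABAAABBBBABA  (n_A = 6, n_B = 6)
Step 2: Count runs R = 7.
Step 3: Under H0 (random ordering), E[R] = 2*n_A*n_B/(n_A+n_B) + 1 = 2*6*6/12 + 1 = 7.0000.
        Var[R] = 2*n_A*n_B*(2*n_A*n_B - n_A - n_B) / ((n_A+n_B)^2 * (n_A+n_B-1)) = 4320/1584 = 2.7273.
        SD[R] = 1.6514.
Step 4: R = E[R], so z = 0 with no continuity correction.
Step 5: Two-sided p-value via normal approximation = 2*(1 - Phi(|z|)) = 1.000000.
Step 6: alpha = 0.05. fail to reject H0.

R = 7, z = 0.0000, p = 1.000000, fail to reject H0.


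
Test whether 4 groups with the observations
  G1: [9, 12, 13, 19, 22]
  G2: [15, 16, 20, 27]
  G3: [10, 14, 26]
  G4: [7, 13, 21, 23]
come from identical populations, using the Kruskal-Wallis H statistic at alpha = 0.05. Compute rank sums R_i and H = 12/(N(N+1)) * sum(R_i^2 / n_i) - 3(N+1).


Step 1: Combine all N = 16 observations and assign midranks.
sorted (value, group, rank): (7,G4,1), (9,G1,2), (10,G3,3), (12,G1,4), (13,G1,5.5), (13,G4,5.5), (14,G3,7), (15,G2,8), (16,G2,9), (19,G1,10), (20,G2,11), (21,G4,12), (22,G1,13), (23,G4,14), (26,G3,15), (27,G2,16)
Step 2: Sum ranks within each group.
R_1 = 34.5 (n_1 = 5)
R_2 = 44 (n_2 = 4)
R_3 = 25 (n_3 = 3)
R_4 = 32.5 (n_4 = 4)
Step 3: H = 12/(N(N+1)) * sum(R_i^2/n_i) - 3(N+1)
     = 12/(16*17) * (34.5^2/5 + 44^2/4 + 25^2/3 + 32.5^2/4) - 3*17
     = 0.044118 * 1194.45 - 51
     = 1.696140.
Step 4: Ties present; correction factor C = 1 - 6/(16^3 - 16) = 0.998529. Corrected H = 1.696140 / 0.998529 = 1.698638.
Step 5: Under H0, H ~ chi^2(3); p-value = 0.637237.
Step 6: alpha = 0.05. fail to reject H0.

H = 1.6986, df = 3, p = 0.637237, fail to reject H0.


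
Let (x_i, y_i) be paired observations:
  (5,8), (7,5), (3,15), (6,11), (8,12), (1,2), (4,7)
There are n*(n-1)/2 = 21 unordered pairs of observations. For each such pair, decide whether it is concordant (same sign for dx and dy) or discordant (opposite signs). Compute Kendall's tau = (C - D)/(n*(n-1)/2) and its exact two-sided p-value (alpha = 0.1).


Step 1: Enumerate the 21 unordered pairs (i,j) with i<j and classify each by sign(x_j-x_i) * sign(y_j-y_i).
  (1,2):dx=+2,dy=-3->D; (1,3):dx=-2,dy=+7->D; (1,4):dx=+1,dy=+3->C; (1,5):dx=+3,dy=+4->C
  (1,6):dx=-4,dy=-6->C; (1,7):dx=-1,dy=-1->C; (2,3):dx=-4,dy=+10->D; (2,4):dx=-1,dy=+6->D
  (2,5):dx=+1,dy=+7->C; (2,6):dx=-6,dy=-3->C; (2,7):dx=-3,dy=+2->D; (3,4):dx=+3,dy=-4->D
  (3,5):dx=+5,dy=-3->D; (3,6):dx=-2,dy=-13->C; (3,7):dx=+1,dy=-8->D; (4,5):dx=+2,dy=+1->C
  (4,6):dx=-5,dy=-9->C; (4,7):dx=-2,dy=-4->C; (5,6):dx=-7,dy=-10->C; (5,7):dx=-4,dy=-5->C
  (6,7):dx=+3,dy=+5->C
Step 2: C = 13, D = 8, total pairs = 21.
Step 3: tau = (C - D)/(n(n-1)/2) = (13 - 8)/21 = 0.238095.
Step 4: Exact two-sided p-value (enumerate n! = 5040 permutations of y under H0): p = 0.561905.
Step 5: alpha = 0.1. fail to reject H0.

tau_b = 0.2381 (C=13, D=8), p = 0.561905, fail to reject H0.


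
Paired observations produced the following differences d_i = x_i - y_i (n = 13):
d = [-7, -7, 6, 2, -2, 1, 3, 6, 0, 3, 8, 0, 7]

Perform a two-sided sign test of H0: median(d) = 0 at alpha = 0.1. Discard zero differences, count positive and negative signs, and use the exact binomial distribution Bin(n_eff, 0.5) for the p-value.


Step 1: Discard zero differences. Original n = 13; n_eff = number of nonzero differences = 11.
Nonzero differences (with sign): -7, -7, +6, +2, -2, +1, +3, +6, +3, +8, +7
Step 2: Count signs: positive = 8, negative = 3.
Step 3: Under H0: P(positive) = 0.5, so the number of positives S ~ Bin(11, 0.5).
Step 4: Two-sided exact p-value = sum of Bin(11,0.5) probabilities at or below the observed probability = 0.226562.
Step 5: alpha = 0.1. fail to reject H0.

n_eff = 11, pos = 8, neg = 3, p = 0.226562, fail to reject H0.


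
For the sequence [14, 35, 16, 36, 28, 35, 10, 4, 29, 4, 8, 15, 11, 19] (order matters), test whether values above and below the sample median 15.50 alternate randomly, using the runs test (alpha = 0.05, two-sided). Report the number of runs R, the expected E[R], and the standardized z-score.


Step 1: Compute median = 15.50; label A = above, B = below.
Labels in order: BAAAAABBABBBBA  (n_A = 7, n_B = 7)
Step 2: Count runs R = 6.
Step 3: Under H0 (random ordering), E[R] = 2*n_A*n_B/(n_A+n_B) + 1 = 2*7*7/14 + 1 = 8.0000.
        Var[R] = 2*n_A*n_B*(2*n_A*n_B - n_A - n_B) / ((n_A+n_B)^2 * (n_A+n_B-1)) = 8232/2548 = 3.2308.
        SD[R] = 1.7974.
Step 4: Continuity-corrected z = (R + 0.5 - E[R]) / SD[R] = (6 + 0.5 - 8.0000) / 1.7974 = -0.8345.
Step 5: Two-sided p-value via normal approximation = 2*(1 - Phi(|z|)) = 0.403986.
Step 6: alpha = 0.05. fail to reject H0.

R = 6, z = -0.8345, p = 0.403986, fail to reject H0.


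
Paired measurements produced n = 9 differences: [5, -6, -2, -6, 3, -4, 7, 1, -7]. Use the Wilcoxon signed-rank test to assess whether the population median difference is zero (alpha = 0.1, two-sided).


Step 1: Drop any zero differences (none here) and take |d_i|.
|d| = [5, 6, 2, 6, 3, 4, 7, 1, 7]
Step 2: Midrank |d_i| (ties get averaged ranks).
ranks: |5|->5, |6|->6.5, |2|->2, |6|->6.5, |3|->3, |4|->4, |7|->8.5, |1|->1, |7|->8.5
Step 3: Attach original signs; sum ranks with positive sign and with negative sign.
W+ = 5 + 3 + 8.5 + 1 = 17.5
W- = 6.5 + 2 + 6.5 + 4 + 8.5 = 27.5
(Check: W+ + W- = 45 should equal n(n+1)/2 = 45.)
Step 4: Test statistic W = min(W+, W-) = 17.5.
Step 5: Ties in |d|, so use the tie-corrected normal approximation.
        E[W] = n(n+1)/4 = 9*10/4 = 22.5.
        Tie groups: |d|=6 (t=2), |d|=7 (t=2); sum(t^3 - t) = 12.
        Var[W] = n(n+1)(2n+1)/24 - sum(t^3-t)/48 = 1710/24 - 12/48 = 71.
        z = (W - E[W]) / sqrt(Var[W]) = (17.5 - 22.5) / 8.4261 = -0.5934.
        Two-sided p = 2*Phi(z) = 0.552920.
Step 6: alpha = 0.1. fail to reject H0.

W+ = 17.5, W- = 27.5, W = min = 17.5, p = 0.552920, fail to reject H0.


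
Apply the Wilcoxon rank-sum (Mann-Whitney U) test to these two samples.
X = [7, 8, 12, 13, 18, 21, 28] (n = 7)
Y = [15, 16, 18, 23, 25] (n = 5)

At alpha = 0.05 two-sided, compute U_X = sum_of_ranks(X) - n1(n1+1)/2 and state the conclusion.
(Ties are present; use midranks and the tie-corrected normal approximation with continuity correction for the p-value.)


Step 1: Combine and sort all 12 observations; assign midranks.
sorted (value, group): (7,X), (8,X), (12,X), (13,X), (15,Y), (16,Y), (18,X), (18,Y), (21,X), (23,Y), (25,Y), (28,X)
ranks: 7->1, 8->2, 12->3, 13->4, 15->5, 16->6, 18->7.5, 18->7.5, 21->9, 23->10, 25->11, 28->12
Step 2: Rank sum for X: R1 = 1 + 2 + 3 + 4 + 7.5 + 9 + 12 = 38.5.
Step 3: U_X = R1 - n1(n1+1)/2 = 38.5 - 7*8/2 = 38.5 - 28 = 10.5.
       U_Y = n1*n2 - U_X = 35 - 10.5 = 24.5.
Step 4: Ties are present, so use the tie-corrected normal approximation (with continuity correction) for the p-value.
Step 5: p-value = 0.290307; compare to alpha = 0.05. fail to reject H0.

U_X = 10.5, p = 0.290307, fail to reject H0 at alpha = 0.05.


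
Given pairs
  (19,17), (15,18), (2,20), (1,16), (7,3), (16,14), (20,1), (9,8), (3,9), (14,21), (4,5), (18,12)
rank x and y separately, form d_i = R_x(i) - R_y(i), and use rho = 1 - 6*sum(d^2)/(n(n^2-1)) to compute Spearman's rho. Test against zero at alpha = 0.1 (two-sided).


Step 1: Rank x and y separately (midranks; no ties here).
rank(x): 19->11, 15->8, 2->2, 1->1, 7->5, 16->9, 20->12, 9->6, 3->3, 14->7, 4->4, 18->10
rank(y): 17->9, 18->10, 20->11, 16->8, 3->2, 14->7, 1->1, 8->4, 9->5, 21->12, 5->3, 12->6
Step 2: d_i = R_x(i) - R_y(i); compute d_i^2.
  (11-9)^2=4, (8-10)^2=4, (2-11)^2=81, (1-8)^2=49, (5-2)^2=9, (9-7)^2=4, (12-1)^2=121, (6-4)^2=4, (3-5)^2=4, (7-12)^2=25, (4-3)^2=1, (10-6)^2=16
sum(d^2) = 322.
Step 3: rho = 1 - 6*322 / (12*(12^2 - 1)) = 1 - 1932/1716 = -0.125874.
Step 4: Under H0, t = rho * sqrt((n-2)/(1-rho^2)) = -0.4012 ~ t(10).
Step 5: Two-sided p-value from the t-distribution with 10 df = 0.696683.
Step 6: alpha = 0.1. fail to reject H0.

rho = -0.1259, p = 0.696683, fail to reject H0 at alpha = 0.1.


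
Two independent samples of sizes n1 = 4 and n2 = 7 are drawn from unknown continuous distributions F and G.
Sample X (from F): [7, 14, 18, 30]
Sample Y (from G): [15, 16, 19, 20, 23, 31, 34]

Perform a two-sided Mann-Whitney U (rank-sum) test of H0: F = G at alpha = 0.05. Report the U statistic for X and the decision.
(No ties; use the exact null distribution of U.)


Step 1: Combine and sort all 11 observations; assign midranks.
sorted (value, group): (7,X), (14,X), (15,Y), (16,Y), (18,X), (19,Y), (20,Y), (23,Y), (30,X), (31,Y), (34,Y)
ranks: 7->1, 14->2, 15->3, 16->4, 18->5, 19->6, 20->7, 23->8, 30->9, 31->10, 34->11
Step 2: Rank sum for X: R1 = 1 + 2 + 5 + 9 = 17.
Step 3: U_X = R1 - n1(n1+1)/2 = 17 - 4*5/2 = 17 - 10 = 7.
       U_Y = n1*n2 - U_X = 28 - 7 = 21.
Step 4: No ties, so the exact null distribution of U (based on enumerating the C(11,4) = 330 equally likely rank assignments) gives the two-sided p-value.
Step 5: p-value = 0.230303; compare to alpha = 0.05. fail to reject H0.

U_X = 7, p = 0.230303, fail to reject H0 at alpha = 0.05.


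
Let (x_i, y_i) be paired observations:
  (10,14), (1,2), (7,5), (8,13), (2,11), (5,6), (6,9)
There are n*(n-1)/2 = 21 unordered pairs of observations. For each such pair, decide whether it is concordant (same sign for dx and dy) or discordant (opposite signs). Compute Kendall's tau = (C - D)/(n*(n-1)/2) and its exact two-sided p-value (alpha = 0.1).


Step 1: Enumerate the 21 unordered pairs (i,j) with i<j and classify each by sign(x_j-x_i) * sign(y_j-y_i).
  (1,2):dx=-9,dy=-12->C; (1,3):dx=-3,dy=-9->C; (1,4):dx=-2,dy=-1->C; (1,5):dx=-8,dy=-3->C
  (1,6):dx=-5,dy=-8->C; (1,7):dx=-4,dy=-5->C; (2,3):dx=+6,dy=+3->C; (2,4):dx=+7,dy=+11->C
  (2,5):dx=+1,dy=+9->C; (2,6):dx=+4,dy=+4->C; (2,7):dx=+5,dy=+7->C; (3,4):dx=+1,dy=+8->C
  (3,5):dx=-5,dy=+6->D; (3,6):dx=-2,dy=+1->D; (3,7):dx=-1,dy=+4->D; (4,5):dx=-6,dy=-2->C
  (4,6):dx=-3,dy=-7->C; (4,7):dx=-2,dy=-4->C; (5,6):dx=+3,dy=-5->D; (5,7):dx=+4,dy=-2->D
  (6,7):dx=+1,dy=+3->C
Step 2: C = 16, D = 5, total pairs = 21.
Step 3: tau = (C - D)/(n(n-1)/2) = (16 - 5)/21 = 0.523810.
Step 4: Exact two-sided p-value (enumerate n! = 5040 permutations of y under H0): p = 0.136111.
Step 5: alpha = 0.1. fail to reject H0.

tau_b = 0.5238 (C=16, D=5), p = 0.136111, fail to reject H0.


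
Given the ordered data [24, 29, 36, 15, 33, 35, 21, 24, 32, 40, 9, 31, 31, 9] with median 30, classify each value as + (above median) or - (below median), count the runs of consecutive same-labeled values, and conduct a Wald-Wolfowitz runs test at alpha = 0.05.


Step 1: Compute median = 30; label A = above, B = below.
Labels in order: BBABAABBAABAAB  (n_A = 7, n_B = 7)
Step 2: Count runs R = 9.
Step 3: Under H0 (random ordering), E[R] = 2*n_A*n_B/(n_A+n_B) + 1 = 2*7*7/14 + 1 = 8.0000.
        Var[R] = 2*n_A*n_B*(2*n_A*n_B - n_A - n_B) / ((n_A+n_B)^2 * (n_A+n_B-1)) = 8232/2548 = 3.2308.
        SD[R] = 1.7974.
Step 4: Continuity-corrected z = (R - 0.5 - E[R]) / SD[R] = (9 - 0.5 - 8.0000) / 1.7974 = 0.2782.
Step 5: Two-sided p-value via normal approximation = 2*(1 - Phi(|z|)) = 0.780879.
Step 6: alpha = 0.05. fail to reject H0.

R = 9, z = 0.2782, p = 0.780879, fail to reject H0.


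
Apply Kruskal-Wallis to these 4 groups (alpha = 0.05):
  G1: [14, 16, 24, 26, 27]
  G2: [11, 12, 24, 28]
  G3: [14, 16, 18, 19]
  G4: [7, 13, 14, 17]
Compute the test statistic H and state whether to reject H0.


Step 1: Combine all N = 17 observations and assign midranks.
sorted (value, group, rank): (7,G4,1), (11,G2,2), (12,G2,3), (13,G4,4), (14,G1,6), (14,G3,6), (14,G4,6), (16,G1,8.5), (16,G3,8.5), (17,G4,10), (18,G3,11), (19,G3,12), (24,G1,13.5), (24,G2,13.5), (26,G1,15), (27,G1,16), (28,G2,17)
Step 2: Sum ranks within each group.
R_1 = 59 (n_1 = 5)
R_2 = 35.5 (n_2 = 4)
R_3 = 37.5 (n_3 = 4)
R_4 = 21 (n_4 = 4)
Step 3: H = 12/(N(N+1)) * sum(R_i^2/n_i) - 3(N+1)
     = 12/(17*18) * (59^2/5 + 35.5^2/4 + 37.5^2/4 + 21^2/4) - 3*18
     = 0.039216 * 1473.08 - 54
     = 3.767647.
Step 4: Ties present; correction factor C = 1 - 36/(17^3 - 17) = 0.992647. Corrected H = 3.767647 / 0.992647 = 3.795556.
Step 5: Under H0, H ~ chi^2(3); p-value = 0.284404.
Step 6: alpha = 0.05. fail to reject H0.

H = 3.7956, df = 3, p = 0.284404, fail to reject H0.


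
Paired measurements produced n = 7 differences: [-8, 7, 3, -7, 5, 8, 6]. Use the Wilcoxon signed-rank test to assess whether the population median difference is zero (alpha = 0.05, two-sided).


Step 1: Drop any zero differences (none here) and take |d_i|.
|d| = [8, 7, 3, 7, 5, 8, 6]
Step 2: Midrank |d_i| (ties get averaged ranks).
ranks: |8|->6.5, |7|->4.5, |3|->1, |7|->4.5, |5|->2, |8|->6.5, |6|->3
Step 3: Attach original signs; sum ranks with positive sign and with negative sign.
W+ = 4.5 + 1 + 2 + 6.5 + 3 = 17
W- = 6.5 + 4.5 = 11
(Check: W+ + W- = 28 should equal n(n+1)/2 = 28.)
Step 4: Test statistic W = min(W+, W-) = 11.
Step 5: Ties in |d|, so use the tie-corrected normal approximation.
        E[W] = n(n+1)/4 = 7*8/4 = 14.
        Tie groups: |d|=7 (t=2), |d|=8 (t=2); sum(t^3 - t) = 12.
        Var[W] = n(n+1)(2n+1)/24 - sum(t^3-t)/48 = 840/24 - 12/48 = 34.75.
        z = (W - E[W]) / sqrt(Var[W]) = (11 - 14) / 5.8949 = -0.5089.
        Two-sided p = 2*Phi(z) = 0.610813.
Step 6: alpha = 0.05. fail to reject H0.

W+ = 17, W- = 11, W = min = 11, p = 0.610813, fail to reject H0.


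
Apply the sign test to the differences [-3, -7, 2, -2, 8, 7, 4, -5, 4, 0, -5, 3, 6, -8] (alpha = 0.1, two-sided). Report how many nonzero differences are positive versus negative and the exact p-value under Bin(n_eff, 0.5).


Step 1: Discard zero differences. Original n = 14; n_eff = number of nonzero differences = 13.
Nonzero differences (with sign): -3, -7, +2, -2, +8, +7, +4, -5, +4, -5, +3, +6, -8
Step 2: Count signs: positive = 7, negative = 6.
Step 3: Under H0: P(positive) = 0.5, so the number of positives S ~ Bin(13, 0.5).
Step 4: Two-sided exact p-value = sum of Bin(13,0.5) probabilities at or below the observed probability = 1.000000.
Step 5: alpha = 0.1. fail to reject H0.

n_eff = 13, pos = 7, neg = 6, p = 1.000000, fail to reject H0.


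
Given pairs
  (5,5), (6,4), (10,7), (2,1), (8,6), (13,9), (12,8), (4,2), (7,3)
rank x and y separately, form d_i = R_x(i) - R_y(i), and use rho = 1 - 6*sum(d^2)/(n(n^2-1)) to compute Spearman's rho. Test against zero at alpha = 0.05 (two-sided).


Step 1: Rank x and y separately (midranks; no ties here).
rank(x): 5->3, 6->4, 10->7, 2->1, 8->6, 13->9, 12->8, 4->2, 7->5
rank(y): 5->5, 4->4, 7->7, 1->1, 6->6, 9->9, 8->8, 2->2, 3->3
Step 2: d_i = R_x(i) - R_y(i); compute d_i^2.
  (3-5)^2=4, (4-4)^2=0, (7-7)^2=0, (1-1)^2=0, (6-6)^2=0, (9-9)^2=0, (8-8)^2=0, (2-2)^2=0, (5-3)^2=4
sum(d^2) = 8.
Step 3: rho = 1 - 6*8 / (9*(9^2 - 1)) = 1 - 48/720 = 0.933333.
Step 4: Under H0, t = rho * sqrt((n-2)/(1-rho^2)) = 6.8783 ~ t(7).
Step 5: Two-sided p-value from the t-distribution with 7 df = 0.000236.
Step 6: alpha = 0.05. reject H0.

rho = 0.9333, p = 0.000236, reject H0 at alpha = 0.05.


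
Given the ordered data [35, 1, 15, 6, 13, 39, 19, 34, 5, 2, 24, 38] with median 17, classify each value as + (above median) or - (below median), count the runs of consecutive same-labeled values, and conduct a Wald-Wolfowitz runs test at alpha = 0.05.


Step 1: Compute median = 17; label A = above, B = below.
Labels in order: ABBBBAAABBAA  (n_A = 6, n_B = 6)
Step 2: Count runs R = 5.
Step 3: Under H0 (random ordering), E[R] = 2*n_A*n_B/(n_A+n_B) + 1 = 2*6*6/12 + 1 = 7.0000.
        Var[R] = 2*n_A*n_B*(2*n_A*n_B - n_A - n_B) / ((n_A+n_B)^2 * (n_A+n_B-1)) = 4320/1584 = 2.7273.
        SD[R] = 1.6514.
Step 4: Continuity-corrected z = (R + 0.5 - E[R]) / SD[R] = (5 + 0.5 - 7.0000) / 1.6514 = -0.9083.
Step 5: Two-sided p-value via normal approximation = 2*(1 - Phi(|z|)) = 0.363722.
Step 6: alpha = 0.05. fail to reject H0.

R = 5, z = -0.9083, p = 0.363722, fail to reject H0.


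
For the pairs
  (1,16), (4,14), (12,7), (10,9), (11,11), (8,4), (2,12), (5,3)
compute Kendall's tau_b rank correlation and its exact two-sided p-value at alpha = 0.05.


Step 1: Enumerate the 28 unordered pairs (i,j) with i<j and classify each by sign(x_j-x_i) * sign(y_j-y_i).
  (1,2):dx=+3,dy=-2->D; (1,3):dx=+11,dy=-9->D; (1,4):dx=+9,dy=-7->D; (1,5):dx=+10,dy=-5->D
  (1,6):dx=+7,dy=-12->D; (1,7):dx=+1,dy=-4->D; (1,8):dx=+4,dy=-13->D; (2,3):dx=+8,dy=-7->D
  (2,4):dx=+6,dy=-5->D; (2,5):dx=+7,dy=-3->D; (2,6):dx=+4,dy=-10->D; (2,7):dx=-2,dy=-2->C
  (2,8):dx=+1,dy=-11->D; (3,4):dx=-2,dy=+2->D; (3,5):dx=-1,dy=+4->D; (3,6):dx=-4,dy=-3->C
  (3,7):dx=-10,dy=+5->D; (3,8):dx=-7,dy=-4->C; (4,5):dx=+1,dy=+2->C; (4,6):dx=-2,dy=-5->C
  (4,7):dx=-8,dy=+3->D; (4,8):dx=-5,dy=-6->C; (5,6):dx=-3,dy=-7->C; (5,7):dx=-9,dy=+1->D
  (5,8):dx=-6,dy=-8->C; (6,7):dx=-6,dy=+8->D; (6,8):dx=-3,dy=-1->C; (7,8):dx=+3,dy=-9->D
Step 2: C = 9, D = 19, total pairs = 28.
Step 3: tau = (C - D)/(n(n-1)/2) = (9 - 19)/28 = -0.357143.
Step 4: Exact two-sided p-value (enumerate n! = 40320 permutations of y under H0): p = 0.275099.
Step 5: alpha = 0.05. fail to reject H0.

tau_b = -0.3571 (C=9, D=19), p = 0.275099, fail to reject H0.


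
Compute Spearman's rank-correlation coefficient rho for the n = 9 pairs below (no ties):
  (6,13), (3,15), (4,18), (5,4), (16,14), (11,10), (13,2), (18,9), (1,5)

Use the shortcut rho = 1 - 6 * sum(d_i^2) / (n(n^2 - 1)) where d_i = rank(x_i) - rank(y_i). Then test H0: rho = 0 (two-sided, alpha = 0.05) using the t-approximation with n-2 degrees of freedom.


Step 1: Rank x and y separately (midranks; no ties here).
rank(x): 6->5, 3->2, 4->3, 5->4, 16->8, 11->6, 13->7, 18->9, 1->1
rank(y): 13->6, 15->8, 18->9, 4->2, 14->7, 10->5, 2->1, 9->4, 5->3
Step 2: d_i = R_x(i) - R_y(i); compute d_i^2.
  (5-6)^2=1, (2-8)^2=36, (3-9)^2=36, (4-2)^2=4, (8-7)^2=1, (6-5)^2=1, (7-1)^2=36, (9-4)^2=25, (1-3)^2=4
sum(d^2) = 144.
Step 3: rho = 1 - 6*144 / (9*(9^2 - 1)) = 1 - 864/720 = -0.200000.
Step 4: Under H0, t = rho * sqrt((n-2)/(1-rho^2)) = -0.5401 ~ t(7).
Step 5: Two-sided p-value from the t-distribution with 7 df = 0.605901.
Step 6: alpha = 0.05. fail to reject H0.

rho = -0.2000, p = 0.605901, fail to reject H0 at alpha = 0.05.


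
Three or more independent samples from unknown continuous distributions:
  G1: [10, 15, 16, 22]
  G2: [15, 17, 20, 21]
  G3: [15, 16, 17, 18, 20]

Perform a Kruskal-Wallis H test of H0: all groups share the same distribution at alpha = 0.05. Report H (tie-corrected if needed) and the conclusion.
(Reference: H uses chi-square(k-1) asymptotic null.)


Step 1: Combine all N = 13 observations and assign midranks.
sorted (value, group, rank): (10,G1,1), (15,G1,3), (15,G2,3), (15,G3,3), (16,G1,5.5), (16,G3,5.5), (17,G2,7.5), (17,G3,7.5), (18,G3,9), (20,G2,10.5), (20,G3,10.5), (21,G2,12), (22,G1,13)
Step 2: Sum ranks within each group.
R_1 = 22.5 (n_1 = 4)
R_2 = 33 (n_2 = 4)
R_3 = 35.5 (n_3 = 5)
Step 3: H = 12/(N(N+1)) * sum(R_i^2/n_i) - 3(N+1)
     = 12/(13*14) * (22.5^2/4 + 33^2/4 + 35.5^2/5) - 3*14
     = 0.065934 * 650.862 - 42
     = 0.914011.
Step 4: Ties present; correction factor C = 1 - 42/(13^3 - 13) = 0.980769. Corrected H = 0.914011 / 0.980769 = 0.931933.
Step 5: Under H0, H ~ chi^2(2); p-value = 0.627528.
Step 6: alpha = 0.05. fail to reject H0.

H = 0.9319, df = 2, p = 0.627528, fail to reject H0.


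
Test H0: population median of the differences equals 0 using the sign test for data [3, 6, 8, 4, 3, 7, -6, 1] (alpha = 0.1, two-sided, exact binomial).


Step 1: Discard zero differences. Original n = 8; n_eff = number of nonzero differences = 8.
Nonzero differences (with sign): +3, +6, +8, +4, +3, +7, -6, +1
Step 2: Count signs: positive = 7, negative = 1.
Step 3: Under H0: P(positive) = 0.5, so the number of positives S ~ Bin(8, 0.5).
Step 4: Two-sided exact p-value = sum of Bin(8,0.5) probabilities at or below the observed probability = 0.070312.
Step 5: alpha = 0.1. reject H0.

n_eff = 8, pos = 7, neg = 1, p = 0.070312, reject H0.


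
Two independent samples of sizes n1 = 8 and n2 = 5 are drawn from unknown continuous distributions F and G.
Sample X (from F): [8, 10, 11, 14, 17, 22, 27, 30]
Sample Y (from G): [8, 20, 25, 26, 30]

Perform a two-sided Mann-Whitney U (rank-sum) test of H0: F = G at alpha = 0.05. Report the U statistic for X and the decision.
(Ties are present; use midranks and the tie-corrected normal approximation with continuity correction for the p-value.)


Step 1: Combine and sort all 13 observations; assign midranks.
sorted (value, group): (8,X), (8,Y), (10,X), (11,X), (14,X), (17,X), (20,Y), (22,X), (25,Y), (26,Y), (27,X), (30,X), (30,Y)
ranks: 8->1.5, 8->1.5, 10->3, 11->4, 14->5, 17->6, 20->7, 22->8, 25->9, 26->10, 27->11, 30->12.5, 30->12.5
Step 2: Rank sum for X: R1 = 1.5 + 3 + 4 + 5 + 6 + 8 + 11 + 12.5 = 51.
Step 3: U_X = R1 - n1(n1+1)/2 = 51 - 8*9/2 = 51 - 36 = 15.
       U_Y = n1*n2 - U_X = 40 - 15 = 25.
Step 4: Ties are present, so use the tie-corrected normal approximation (with continuity correction) for the p-value.
Step 5: p-value = 0.508901; compare to alpha = 0.05. fail to reject H0.

U_X = 15, p = 0.508901, fail to reject H0 at alpha = 0.05.


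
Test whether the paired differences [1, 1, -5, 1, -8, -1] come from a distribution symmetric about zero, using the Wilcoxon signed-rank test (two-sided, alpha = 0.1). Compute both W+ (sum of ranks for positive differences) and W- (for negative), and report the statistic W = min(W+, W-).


Step 1: Drop any zero differences (none here) and take |d_i|.
|d| = [1, 1, 5, 1, 8, 1]
Step 2: Midrank |d_i| (ties get averaged ranks).
ranks: |1|->2.5, |1|->2.5, |5|->5, |1|->2.5, |8|->6, |1|->2.5
Step 3: Attach original signs; sum ranks with positive sign and with negative sign.
W+ = 2.5 + 2.5 + 2.5 = 7.5
W- = 5 + 6 + 2.5 = 13.5
(Check: W+ + W- = 21 should equal n(n+1)/2 = 21.)
Step 4: Test statistic W = min(W+, W-) = 7.5.
Step 5: Ties in |d|, so use the tie-corrected normal approximation.
        E[W] = n(n+1)/4 = 6*7/4 = 10.5.
        Tie groups: |d|=1 (t=4); sum(t^3 - t) = 60.
        Var[W] = n(n+1)(2n+1)/24 - sum(t^3-t)/48 = 546/24 - 60/48 = 21.5.
        z = (W - E[W]) / sqrt(Var[W]) = (7.5 - 10.5) / 4.6368 = -0.6470.
        Two-sided p = 2*Phi(z) = 0.517634.
Step 6: alpha = 0.1. fail to reject H0.

W+ = 7.5, W- = 13.5, W = min = 7.5, p = 0.517634, fail to reject H0.


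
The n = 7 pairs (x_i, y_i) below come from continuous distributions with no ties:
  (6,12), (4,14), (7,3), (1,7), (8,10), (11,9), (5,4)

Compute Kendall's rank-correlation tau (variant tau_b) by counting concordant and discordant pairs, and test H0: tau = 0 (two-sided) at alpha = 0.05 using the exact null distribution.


Step 1: Enumerate the 21 unordered pairs (i,j) with i<j and classify each by sign(x_j-x_i) * sign(y_j-y_i).
  (1,2):dx=-2,dy=+2->D; (1,3):dx=+1,dy=-9->D; (1,4):dx=-5,dy=-5->C; (1,5):dx=+2,dy=-2->D
  (1,6):dx=+5,dy=-3->D; (1,7):dx=-1,dy=-8->C; (2,3):dx=+3,dy=-11->D; (2,4):dx=-3,dy=-7->C
  (2,5):dx=+4,dy=-4->D; (2,6):dx=+7,dy=-5->D; (2,7):dx=+1,dy=-10->D; (3,4):dx=-6,dy=+4->D
  (3,5):dx=+1,dy=+7->C; (3,6):dx=+4,dy=+6->C; (3,7):dx=-2,dy=+1->D; (4,5):dx=+7,dy=+3->C
  (4,6):dx=+10,dy=+2->C; (4,7):dx=+4,dy=-3->D; (5,6):dx=+3,dy=-1->D; (5,7):dx=-3,dy=-6->C
  (6,7):dx=-6,dy=-5->C
Step 2: C = 9, D = 12, total pairs = 21.
Step 3: tau = (C - D)/(n(n-1)/2) = (9 - 12)/21 = -0.142857.
Step 4: Exact two-sided p-value (enumerate n! = 5040 permutations of y under H0): p = 0.772619.
Step 5: alpha = 0.05. fail to reject H0.

tau_b = -0.1429 (C=9, D=12), p = 0.772619, fail to reject H0.


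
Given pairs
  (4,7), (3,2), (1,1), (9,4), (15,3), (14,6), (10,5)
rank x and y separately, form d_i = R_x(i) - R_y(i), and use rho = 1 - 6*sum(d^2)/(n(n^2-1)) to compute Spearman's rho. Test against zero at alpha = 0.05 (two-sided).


Step 1: Rank x and y separately (midranks; no ties here).
rank(x): 4->3, 3->2, 1->1, 9->4, 15->7, 14->6, 10->5
rank(y): 7->7, 2->2, 1->1, 4->4, 3->3, 6->6, 5->5
Step 2: d_i = R_x(i) - R_y(i); compute d_i^2.
  (3-7)^2=16, (2-2)^2=0, (1-1)^2=0, (4-4)^2=0, (7-3)^2=16, (6-6)^2=0, (5-5)^2=0
sum(d^2) = 32.
Step 3: rho = 1 - 6*32 / (7*(7^2 - 1)) = 1 - 192/336 = 0.428571.
Step 4: Under H0, t = rho * sqrt((n-2)/(1-rho^2)) = 1.0607 ~ t(5).
Step 5: Two-sided p-value from the t-distribution with 5 df = 0.337368.
Step 6: alpha = 0.05. fail to reject H0.

rho = 0.4286, p = 0.337368, fail to reject H0 at alpha = 0.05.


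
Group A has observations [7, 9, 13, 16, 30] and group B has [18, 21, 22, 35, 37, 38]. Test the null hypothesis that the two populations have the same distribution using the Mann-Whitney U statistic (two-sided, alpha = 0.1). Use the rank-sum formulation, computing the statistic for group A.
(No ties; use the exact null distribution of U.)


Step 1: Combine and sort all 11 observations; assign midranks.
sorted (value, group): (7,X), (9,X), (13,X), (16,X), (18,Y), (21,Y), (22,Y), (30,X), (35,Y), (37,Y), (38,Y)
ranks: 7->1, 9->2, 13->3, 16->4, 18->5, 21->6, 22->7, 30->8, 35->9, 37->10, 38->11
Step 2: Rank sum for X: R1 = 1 + 2 + 3 + 4 + 8 = 18.
Step 3: U_X = R1 - n1(n1+1)/2 = 18 - 5*6/2 = 18 - 15 = 3.
       U_Y = n1*n2 - U_X = 30 - 3 = 27.
Step 4: No ties, so the exact null distribution of U (based on enumerating the C(11,5) = 462 equally likely rank assignments) gives the two-sided p-value.
Step 5: p-value = 0.030303; compare to alpha = 0.1. reject H0.

U_X = 3, p = 0.030303, reject H0 at alpha = 0.1.


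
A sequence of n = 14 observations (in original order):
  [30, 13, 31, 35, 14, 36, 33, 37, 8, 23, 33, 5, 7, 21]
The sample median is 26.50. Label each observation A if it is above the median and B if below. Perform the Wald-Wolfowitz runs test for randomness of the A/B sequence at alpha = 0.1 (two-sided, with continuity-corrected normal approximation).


Step 1: Compute median = 26.50; label A = above, B = below.
Labels in order: ABAABAAABBABBB  (n_A = 7, n_B = 7)
Step 2: Count runs R = 8.
Step 3: Under H0 (random ordering), E[R] = 2*n_A*n_B/(n_A+n_B) + 1 = 2*7*7/14 + 1 = 8.0000.
        Var[R] = 2*n_A*n_B*(2*n_A*n_B - n_A - n_B) / ((n_A+n_B)^2 * (n_A+n_B-1)) = 8232/2548 = 3.2308.
        SD[R] = 1.7974.
Step 4: R = E[R], so z = 0 with no continuity correction.
Step 5: Two-sided p-value via normal approximation = 2*(1 - Phi(|z|)) = 1.000000.
Step 6: alpha = 0.1. fail to reject H0.

R = 8, z = 0.0000, p = 1.000000, fail to reject H0.


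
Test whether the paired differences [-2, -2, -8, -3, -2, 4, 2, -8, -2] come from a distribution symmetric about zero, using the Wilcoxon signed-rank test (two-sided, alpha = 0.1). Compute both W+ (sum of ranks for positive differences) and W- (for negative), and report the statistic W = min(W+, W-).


Step 1: Drop any zero differences (none here) and take |d_i|.
|d| = [2, 2, 8, 3, 2, 4, 2, 8, 2]
Step 2: Midrank |d_i| (ties get averaged ranks).
ranks: |2|->3, |2|->3, |8|->8.5, |3|->6, |2|->3, |4|->7, |2|->3, |8|->8.5, |2|->3
Step 3: Attach original signs; sum ranks with positive sign and with negative sign.
W+ = 7 + 3 = 10
W- = 3 + 3 + 8.5 + 6 + 3 + 8.5 + 3 = 35
(Check: W+ + W- = 45 should equal n(n+1)/2 = 45.)
Step 4: Test statistic W = min(W+, W-) = 10.
Step 5: Ties in |d|, so use the tie-corrected normal approximation.
        E[W] = n(n+1)/4 = 9*10/4 = 22.5.
        Tie groups: |d|=2 (t=5), |d|=8 (t=2); sum(t^3 - t) = 126.
        Var[W] = n(n+1)(2n+1)/24 - sum(t^3-t)/48 = 1710/24 - 126/48 = 68.625.
        z = (W - E[W]) / sqrt(Var[W]) = (10 - 22.5) / 8.2840 = -1.5089.
        Two-sided p = 2*Phi(z) = 0.131317.
Step 6: alpha = 0.1. fail to reject H0.

W+ = 10, W- = 35, W = min = 10, p = 0.131317, fail to reject H0.


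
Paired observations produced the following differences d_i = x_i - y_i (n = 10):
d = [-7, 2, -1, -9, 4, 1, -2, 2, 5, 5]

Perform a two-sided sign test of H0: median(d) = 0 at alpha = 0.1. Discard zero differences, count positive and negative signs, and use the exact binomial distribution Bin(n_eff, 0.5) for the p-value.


Step 1: Discard zero differences. Original n = 10; n_eff = number of nonzero differences = 10.
Nonzero differences (with sign): -7, +2, -1, -9, +4, +1, -2, +2, +5, +5
Step 2: Count signs: positive = 6, negative = 4.
Step 3: Under H0: P(positive) = 0.5, so the number of positives S ~ Bin(10, 0.5).
Step 4: Two-sided exact p-value = sum of Bin(10,0.5) probabilities at or below the observed probability = 0.753906.
Step 5: alpha = 0.1. fail to reject H0.

n_eff = 10, pos = 6, neg = 4, p = 0.753906, fail to reject H0.


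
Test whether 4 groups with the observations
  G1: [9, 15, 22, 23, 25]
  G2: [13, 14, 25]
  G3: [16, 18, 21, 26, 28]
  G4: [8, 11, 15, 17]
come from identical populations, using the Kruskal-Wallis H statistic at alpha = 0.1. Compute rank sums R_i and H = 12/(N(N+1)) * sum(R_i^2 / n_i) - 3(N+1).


Step 1: Combine all N = 17 observations and assign midranks.
sorted (value, group, rank): (8,G4,1), (9,G1,2), (11,G4,3), (13,G2,4), (14,G2,5), (15,G1,6.5), (15,G4,6.5), (16,G3,8), (17,G4,9), (18,G3,10), (21,G3,11), (22,G1,12), (23,G1,13), (25,G1,14.5), (25,G2,14.5), (26,G3,16), (28,G3,17)
Step 2: Sum ranks within each group.
R_1 = 48 (n_1 = 5)
R_2 = 23.5 (n_2 = 3)
R_3 = 62 (n_3 = 5)
R_4 = 19.5 (n_4 = 4)
Step 3: H = 12/(N(N+1)) * sum(R_i^2/n_i) - 3(N+1)
     = 12/(17*18) * (48^2/5 + 23.5^2/3 + 62^2/5 + 19.5^2/4) - 3*18
     = 0.039216 * 1508.75 - 54
     = 5.166503.
Step 4: Ties present; correction factor C = 1 - 12/(17^3 - 17) = 0.997549. Corrected H = 5.166503 / 0.997549 = 5.179197.
Step 5: Under H0, H ~ chi^2(3); p-value = 0.159136.
Step 6: alpha = 0.1. fail to reject H0.

H = 5.1792, df = 3, p = 0.159136, fail to reject H0.


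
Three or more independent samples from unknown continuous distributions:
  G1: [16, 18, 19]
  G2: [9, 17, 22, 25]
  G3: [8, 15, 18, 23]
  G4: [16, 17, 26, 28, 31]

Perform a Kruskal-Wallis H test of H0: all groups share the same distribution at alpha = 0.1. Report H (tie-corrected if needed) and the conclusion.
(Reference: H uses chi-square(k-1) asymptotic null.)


Step 1: Combine all N = 16 observations and assign midranks.
sorted (value, group, rank): (8,G3,1), (9,G2,2), (15,G3,3), (16,G1,4.5), (16,G4,4.5), (17,G2,6.5), (17,G4,6.5), (18,G1,8.5), (18,G3,8.5), (19,G1,10), (22,G2,11), (23,G3,12), (25,G2,13), (26,G4,14), (28,G4,15), (31,G4,16)
Step 2: Sum ranks within each group.
R_1 = 23 (n_1 = 3)
R_2 = 32.5 (n_2 = 4)
R_3 = 24.5 (n_3 = 4)
R_4 = 56 (n_4 = 5)
Step 3: H = 12/(N(N+1)) * sum(R_i^2/n_i) - 3(N+1)
     = 12/(16*17) * (23^2/3 + 32.5^2/4 + 24.5^2/4 + 56^2/5) - 3*17
     = 0.044118 * 1217.66 - 51
     = 2.720221.
Step 4: Ties present; correction factor C = 1 - 18/(16^3 - 16) = 0.995588. Corrected H = 2.720221 / 0.995588 = 2.732275.
Step 5: Under H0, H ~ chi^2(3); p-value = 0.434770.
Step 6: alpha = 0.1. fail to reject H0.

H = 2.7323, df = 3, p = 0.434770, fail to reject H0.


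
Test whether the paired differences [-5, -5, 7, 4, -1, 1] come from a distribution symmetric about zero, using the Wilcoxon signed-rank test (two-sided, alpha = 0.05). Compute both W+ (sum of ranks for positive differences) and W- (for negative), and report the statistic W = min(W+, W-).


Step 1: Drop any zero differences (none here) and take |d_i|.
|d| = [5, 5, 7, 4, 1, 1]
Step 2: Midrank |d_i| (ties get averaged ranks).
ranks: |5|->4.5, |5|->4.5, |7|->6, |4|->3, |1|->1.5, |1|->1.5
Step 3: Attach original signs; sum ranks with positive sign and with negative sign.
W+ = 6 + 3 + 1.5 = 10.5
W- = 4.5 + 4.5 + 1.5 = 10.5
(Check: W+ + W- = 21 should equal n(n+1)/2 = 21.)
Step 4: Test statistic W = min(W+, W-) = 10.5.
Step 5: Ties in |d|, so use the tie-corrected normal approximation.
        E[W] = n(n+1)/4 = 6*7/4 = 10.5.
        Tie groups: |d|=1 (t=2), |d|=5 (t=2); sum(t^3 - t) = 12.
        Var[W] = n(n+1)(2n+1)/24 - sum(t^3-t)/48 = 546/24 - 12/48 = 22.5.
        z = (W - E[W]) / sqrt(Var[W]) = (10.5 - 10.5) / 4.7434 = 0.0000.
        Two-sided p = 2*Phi(z) = 1.000000.
Step 6: alpha = 0.05. fail to reject H0.

W+ = 10.5, W- = 10.5, W = min = 10.5, p = 1.000000, fail to reject H0.


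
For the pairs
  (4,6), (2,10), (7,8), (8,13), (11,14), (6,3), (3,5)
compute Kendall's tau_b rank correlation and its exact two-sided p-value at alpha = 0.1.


Step 1: Enumerate the 21 unordered pairs (i,j) with i<j and classify each by sign(x_j-x_i) * sign(y_j-y_i).
  (1,2):dx=-2,dy=+4->D; (1,3):dx=+3,dy=+2->C; (1,4):dx=+4,dy=+7->C; (1,5):dx=+7,dy=+8->C
  (1,6):dx=+2,dy=-3->D; (1,7):dx=-1,dy=-1->C; (2,3):dx=+5,dy=-2->D; (2,4):dx=+6,dy=+3->C
  (2,5):dx=+9,dy=+4->C; (2,6):dx=+4,dy=-7->D; (2,7):dx=+1,dy=-5->D; (3,4):dx=+1,dy=+5->C
  (3,5):dx=+4,dy=+6->C; (3,6):dx=-1,dy=-5->C; (3,7):dx=-4,dy=-3->C; (4,5):dx=+3,dy=+1->C
  (4,6):dx=-2,dy=-10->C; (4,7):dx=-5,dy=-8->C; (5,6):dx=-5,dy=-11->C; (5,7):dx=-8,dy=-9->C
  (6,7):dx=-3,dy=+2->D
Step 2: C = 15, D = 6, total pairs = 21.
Step 3: tau = (C - D)/(n(n-1)/2) = (15 - 6)/21 = 0.428571.
Step 4: Exact two-sided p-value (enumerate n! = 5040 permutations of y under H0): p = 0.238889.
Step 5: alpha = 0.1. fail to reject H0.

tau_b = 0.4286 (C=15, D=6), p = 0.238889, fail to reject H0.


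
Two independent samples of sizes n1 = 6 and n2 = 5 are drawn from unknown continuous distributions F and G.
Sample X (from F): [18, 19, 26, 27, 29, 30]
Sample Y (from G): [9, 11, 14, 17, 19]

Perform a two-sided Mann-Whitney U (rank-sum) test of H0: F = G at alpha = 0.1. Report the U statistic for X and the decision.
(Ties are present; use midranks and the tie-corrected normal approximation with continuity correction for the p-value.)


Step 1: Combine and sort all 11 observations; assign midranks.
sorted (value, group): (9,Y), (11,Y), (14,Y), (17,Y), (18,X), (19,X), (19,Y), (26,X), (27,X), (29,X), (30,X)
ranks: 9->1, 11->2, 14->3, 17->4, 18->5, 19->6.5, 19->6.5, 26->8, 27->9, 29->10, 30->11
Step 2: Rank sum for X: R1 = 5 + 6.5 + 8 + 9 + 10 + 11 = 49.5.
Step 3: U_X = R1 - n1(n1+1)/2 = 49.5 - 6*7/2 = 49.5 - 21 = 28.5.
       U_Y = n1*n2 - U_X = 30 - 28.5 = 1.5.
Step 4: Ties are present, so use the tie-corrected normal approximation (with continuity correction) for the p-value.
Step 5: p-value = 0.017365; compare to alpha = 0.1. reject H0.

U_X = 28.5, p = 0.017365, reject H0 at alpha = 0.1.


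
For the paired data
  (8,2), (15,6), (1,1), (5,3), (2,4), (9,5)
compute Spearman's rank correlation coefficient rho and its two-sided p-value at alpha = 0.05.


Step 1: Rank x and y separately (midranks; no ties here).
rank(x): 8->4, 15->6, 1->1, 5->3, 2->2, 9->5
rank(y): 2->2, 6->6, 1->1, 3->3, 4->4, 5->5
Step 2: d_i = R_x(i) - R_y(i); compute d_i^2.
  (4-2)^2=4, (6-6)^2=0, (1-1)^2=0, (3-3)^2=0, (2-4)^2=4, (5-5)^2=0
sum(d^2) = 8.
Step 3: rho = 1 - 6*8 / (6*(6^2 - 1)) = 1 - 48/210 = 0.771429.
Step 4: Under H0, t = rho * sqrt((n-2)/(1-rho^2)) = 2.4247 ~ t(4).
Step 5: Two-sided p-value from the t-distribution with 4 df = 0.072397.
Step 6: alpha = 0.05. fail to reject H0.

rho = 0.7714, p = 0.072397, fail to reject H0 at alpha = 0.05.


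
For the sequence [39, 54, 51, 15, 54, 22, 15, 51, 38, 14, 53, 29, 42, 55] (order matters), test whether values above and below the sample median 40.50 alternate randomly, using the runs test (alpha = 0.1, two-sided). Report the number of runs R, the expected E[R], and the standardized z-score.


Step 1: Compute median = 40.50; label A = above, B = below.
Labels in order: BAABABBABBABAA  (n_A = 7, n_B = 7)
Step 2: Count runs R = 10.
Step 3: Under H0 (random ordering), E[R] = 2*n_A*n_B/(n_A+n_B) + 1 = 2*7*7/14 + 1 = 8.0000.
        Var[R] = 2*n_A*n_B*(2*n_A*n_B - n_A - n_B) / ((n_A+n_B)^2 * (n_A+n_B-1)) = 8232/2548 = 3.2308.
        SD[R] = 1.7974.
Step 4: Continuity-corrected z = (R - 0.5 - E[R]) / SD[R] = (10 - 0.5 - 8.0000) / 1.7974 = 0.8345.
Step 5: Two-sided p-value via normal approximation = 2*(1 - Phi(|z|)) = 0.403986.
Step 6: alpha = 0.1. fail to reject H0.

R = 10, z = 0.8345, p = 0.403986, fail to reject H0.


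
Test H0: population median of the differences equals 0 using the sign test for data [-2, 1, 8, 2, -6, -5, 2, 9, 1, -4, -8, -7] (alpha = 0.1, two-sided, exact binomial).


Step 1: Discard zero differences. Original n = 12; n_eff = number of nonzero differences = 12.
Nonzero differences (with sign): -2, +1, +8, +2, -6, -5, +2, +9, +1, -4, -8, -7
Step 2: Count signs: positive = 6, negative = 6.
Step 3: Under H0: P(positive) = 0.5, so the number of positives S ~ Bin(12, 0.5).
Step 4: Two-sided exact p-value = sum of Bin(12,0.5) probabilities at or below the observed probability = 1.000000.
Step 5: alpha = 0.1. fail to reject H0.

n_eff = 12, pos = 6, neg = 6, p = 1.000000, fail to reject H0.


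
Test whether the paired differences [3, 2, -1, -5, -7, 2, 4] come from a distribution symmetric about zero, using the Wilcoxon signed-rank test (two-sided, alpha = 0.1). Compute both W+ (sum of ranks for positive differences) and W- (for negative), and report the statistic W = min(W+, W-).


Step 1: Drop any zero differences (none here) and take |d_i|.
|d| = [3, 2, 1, 5, 7, 2, 4]
Step 2: Midrank |d_i| (ties get averaged ranks).
ranks: |3|->4, |2|->2.5, |1|->1, |5|->6, |7|->7, |2|->2.5, |4|->5
Step 3: Attach original signs; sum ranks with positive sign and with negative sign.
W+ = 4 + 2.5 + 2.5 + 5 = 14
W- = 1 + 6 + 7 = 14
(Check: W+ + W- = 28 should equal n(n+1)/2 = 28.)
Step 4: Test statistic W = min(W+, W-) = 14.
Step 5: Ties in |d|, so use the tie-corrected normal approximation.
        E[W] = n(n+1)/4 = 7*8/4 = 14.
        Tie groups: |d|=2 (t=2); sum(t^3 - t) = 6.
        Var[W] = n(n+1)(2n+1)/24 - sum(t^3-t)/48 = 840/24 - 6/48 = 34.875.
        z = (W - E[W]) / sqrt(Var[W]) = (14 - 14) / 5.9055 = 0.0000.
        Two-sided p = 2*Phi(z) = 1.000000.
Step 6: alpha = 0.1. fail to reject H0.

W+ = 14, W- = 14, W = min = 14, p = 1.000000, fail to reject H0.


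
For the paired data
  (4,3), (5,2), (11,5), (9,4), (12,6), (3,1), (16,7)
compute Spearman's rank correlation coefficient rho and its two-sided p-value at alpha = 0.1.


Step 1: Rank x and y separately (midranks; no ties here).
rank(x): 4->2, 5->3, 11->5, 9->4, 12->6, 3->1, 16->7
rank(y): 3->3, 2->2, 5->5, 4->4, 6->6, 1->1, 7->7
Step 2: d_i = R_x(i) - R_y(i); compute d_i^2.
  (2-3)^2=1, (3-2)^2=1, (5-5)^2=0, (4-4)^2=0, (6-6)^2=0, (1-1)^2=0, (7-7)^2=0
sum(d^2) = 2.
Step 3: rho = 1 - 6*2 / (7*(7^2 - 1)) = 1 - 12/336 = 0.964286.
Step 4: Under H0, t = rho * sqrt((n-2)/(1-rho^2)) = 8.1408 ~ t(5).
Step 5: Two-sided p-value from the t-distribution with 5 df = 0.000454.
Step 6: alpha = 0.1. reject H0.

rho = 0.9643, p = 0.000454, reject H0 at alpha = 0.1.


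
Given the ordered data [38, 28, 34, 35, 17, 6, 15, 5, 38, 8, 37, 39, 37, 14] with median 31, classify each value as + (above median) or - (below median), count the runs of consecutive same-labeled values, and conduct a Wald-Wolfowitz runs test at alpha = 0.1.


Step 1: Compute median = 31; label A = above, B = below.
Labels in order: ABAABBBBABAAAB  (n_A = 7, n_B = 7)
Step 2: Count runs R = 8.
Step 3: Under H0 (random ordering), E[R] = 2*n_A*n_B/(n_A+n_B) + 1 = 2*7*7/14 + 1 = 8.0000.
        Var[R] = 2*n_A*n_B*(2*n_A*n_B - n_A - n_B) / ((n_A+n_B)^2 * (n_A+n_B-1)) = 8232/2548 = 3.2308.
        SD[R] = 1.7974.
Step 4: R = E[R], so z = 0 with no continuity correction.
Step 5: Two-sided p-value via normal approximation = 2*(1 - Phi(|z|)) = 1.000000.
Step 6: alpha = 0.1. fail to reject H0.

R = 8, z = 0.0000, p = 1.000000, fail to reject H0.
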